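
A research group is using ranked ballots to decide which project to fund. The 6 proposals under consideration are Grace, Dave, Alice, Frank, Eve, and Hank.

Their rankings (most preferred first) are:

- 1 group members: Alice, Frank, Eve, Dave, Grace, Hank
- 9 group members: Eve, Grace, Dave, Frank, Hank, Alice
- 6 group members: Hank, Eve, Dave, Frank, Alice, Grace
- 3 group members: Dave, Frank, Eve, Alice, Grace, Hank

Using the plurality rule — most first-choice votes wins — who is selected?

First-place vote totals:
  Grace: 0
  Dave: 3
  Alice: 1
  Frank: 0
  Eve: 9
  Hank: 6
Eve has the most first-place votes.

Eve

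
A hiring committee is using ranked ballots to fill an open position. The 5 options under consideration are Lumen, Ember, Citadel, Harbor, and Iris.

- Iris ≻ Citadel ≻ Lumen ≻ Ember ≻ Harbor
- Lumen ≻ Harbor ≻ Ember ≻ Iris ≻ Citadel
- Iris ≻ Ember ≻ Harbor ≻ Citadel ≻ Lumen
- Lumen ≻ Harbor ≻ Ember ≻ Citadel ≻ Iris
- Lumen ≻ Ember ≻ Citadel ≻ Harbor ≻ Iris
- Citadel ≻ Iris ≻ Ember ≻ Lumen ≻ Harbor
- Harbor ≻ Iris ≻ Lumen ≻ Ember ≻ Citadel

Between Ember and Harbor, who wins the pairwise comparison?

Ember

Ballots ranking Ember above Harbor: 4.
Ballots ranking Harbor above Ember: 3.
Ember wins the head-to-head, 4–3.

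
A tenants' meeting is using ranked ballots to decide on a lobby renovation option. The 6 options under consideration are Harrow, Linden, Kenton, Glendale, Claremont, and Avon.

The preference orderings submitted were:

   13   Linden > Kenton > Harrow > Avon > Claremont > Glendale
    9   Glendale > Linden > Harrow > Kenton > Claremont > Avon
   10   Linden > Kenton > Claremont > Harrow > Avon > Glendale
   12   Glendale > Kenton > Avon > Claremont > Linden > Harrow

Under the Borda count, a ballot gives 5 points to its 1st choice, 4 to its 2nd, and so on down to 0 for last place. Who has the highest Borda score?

Linden

Borda scores:
  Harrow: 13·3 + 9·3 + 10·2 + 12·0 = 86
  Linden: 13·5 + 9·4 + 10·5 + 12·1 = 163
  Kenton: 13·4 + 9·2 + 10·4 + 12·4 = 158
  Glendale: 13·0 + 9·5 + 10·0 + 12·5 = 105
  Claremont: 13·1 + 9·1 + 10·3 + 12·2 = 76
  Avon: 13·2 + 9·0 + 10·1 + 12·3 = 72
Linden has the highest total.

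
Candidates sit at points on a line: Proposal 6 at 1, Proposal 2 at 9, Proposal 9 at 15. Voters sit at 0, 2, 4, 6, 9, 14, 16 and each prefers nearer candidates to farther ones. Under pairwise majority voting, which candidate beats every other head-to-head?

Proposal 2

With single-peaked preferences on a line, the Condorcet winner is the candidate closest to the median voter.
The median voter (position 6) is closest to Proposal 2 at 9.
Check: Proposal 2 vs Proposal 6 — voters closer to Proposal 2: 4 of 7.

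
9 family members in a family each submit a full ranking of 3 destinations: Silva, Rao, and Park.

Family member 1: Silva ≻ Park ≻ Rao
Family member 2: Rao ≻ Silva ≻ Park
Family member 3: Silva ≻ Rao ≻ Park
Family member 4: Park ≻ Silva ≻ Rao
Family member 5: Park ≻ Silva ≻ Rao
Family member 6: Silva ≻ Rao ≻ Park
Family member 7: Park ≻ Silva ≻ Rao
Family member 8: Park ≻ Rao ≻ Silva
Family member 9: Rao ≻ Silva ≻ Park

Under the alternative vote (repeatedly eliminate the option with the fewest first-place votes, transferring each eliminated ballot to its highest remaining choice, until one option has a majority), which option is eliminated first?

Round 1: Park 4, Silva 3, Rao 2. Rao has the fewest and is eliminated.
Round 2: Silva 5, Park 4. Silva has a majority.

Rao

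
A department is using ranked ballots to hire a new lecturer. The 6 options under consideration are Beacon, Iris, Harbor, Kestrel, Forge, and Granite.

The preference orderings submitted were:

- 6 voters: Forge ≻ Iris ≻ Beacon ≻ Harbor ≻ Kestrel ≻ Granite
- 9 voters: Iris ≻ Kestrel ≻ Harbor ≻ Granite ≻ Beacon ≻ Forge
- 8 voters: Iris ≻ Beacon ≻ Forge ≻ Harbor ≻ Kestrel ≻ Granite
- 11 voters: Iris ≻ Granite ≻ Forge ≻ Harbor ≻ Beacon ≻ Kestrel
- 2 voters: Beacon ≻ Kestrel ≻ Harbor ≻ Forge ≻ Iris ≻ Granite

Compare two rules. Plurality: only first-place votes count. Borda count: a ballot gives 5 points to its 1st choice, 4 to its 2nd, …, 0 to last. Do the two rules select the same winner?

Yes

Plurality first-place counts: Beacon 2, Iris 28, Harbor 0, Kestrel 0, Forge 6, Granite 0 → Iris.
Borda totals: Beacon 80, Iris 166, Harbor 83, Kestrel 58, Forge 91, Granite 62 → Iris.
The two rules agree on Iris.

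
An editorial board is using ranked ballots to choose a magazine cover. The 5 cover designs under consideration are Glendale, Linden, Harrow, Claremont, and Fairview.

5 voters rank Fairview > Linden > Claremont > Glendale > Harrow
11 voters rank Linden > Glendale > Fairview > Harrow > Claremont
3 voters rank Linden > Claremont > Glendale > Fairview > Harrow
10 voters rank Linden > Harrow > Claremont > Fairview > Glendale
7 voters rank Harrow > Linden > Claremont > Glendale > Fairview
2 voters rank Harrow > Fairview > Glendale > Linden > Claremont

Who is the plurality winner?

First-place vote totals:
  Glendale: 0
  Linden: 24
  Harrow: 9
  Claremont: 0
  Fairview: 5
Linden has the most first-place votes.

Linden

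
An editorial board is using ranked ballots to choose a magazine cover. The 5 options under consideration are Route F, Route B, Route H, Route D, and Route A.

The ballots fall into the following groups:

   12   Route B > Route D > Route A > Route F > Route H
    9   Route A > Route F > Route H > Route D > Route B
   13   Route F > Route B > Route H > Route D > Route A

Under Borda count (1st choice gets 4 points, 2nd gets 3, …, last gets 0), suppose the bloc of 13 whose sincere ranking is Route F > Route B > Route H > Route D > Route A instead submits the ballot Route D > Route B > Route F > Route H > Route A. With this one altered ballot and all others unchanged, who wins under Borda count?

Route D

Borda totals with the altered ballot: Route F 65, Route B 87, Route H 31, Route D 97, Route A 60.
The switch changes the winner from Route F to Route D.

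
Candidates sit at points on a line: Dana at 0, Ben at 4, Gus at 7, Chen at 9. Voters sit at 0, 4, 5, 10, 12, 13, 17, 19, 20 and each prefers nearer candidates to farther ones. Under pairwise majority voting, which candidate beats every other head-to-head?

With single-peaked preferences on a line, the Condorcet winner is the candidate closest to the median voter.
The median voter (position 12) is closest to Chen at 9.
Check: Chen vs Ben — voters closer to Chen: 6 of 9.

Chen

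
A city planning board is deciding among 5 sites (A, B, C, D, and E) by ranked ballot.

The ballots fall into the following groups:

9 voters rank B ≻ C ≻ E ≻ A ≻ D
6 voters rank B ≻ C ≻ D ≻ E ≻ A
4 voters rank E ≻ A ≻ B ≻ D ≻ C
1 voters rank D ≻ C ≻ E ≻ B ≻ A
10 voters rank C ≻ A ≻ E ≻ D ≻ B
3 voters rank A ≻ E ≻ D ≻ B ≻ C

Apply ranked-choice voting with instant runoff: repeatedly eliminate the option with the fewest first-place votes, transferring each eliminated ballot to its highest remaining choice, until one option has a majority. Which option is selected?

Round 1: B 15, C 10, E 4, A 3, D 1. D has the fewest and is eliminated.
Round 2: B 15, C 11, E 4, A 3. A has the fewest and is eliminated.
Round 3: B 15, C 11, E 7. E has the fewest and is eliminated.
Round 4: B 22, C 11. B has a majority.

B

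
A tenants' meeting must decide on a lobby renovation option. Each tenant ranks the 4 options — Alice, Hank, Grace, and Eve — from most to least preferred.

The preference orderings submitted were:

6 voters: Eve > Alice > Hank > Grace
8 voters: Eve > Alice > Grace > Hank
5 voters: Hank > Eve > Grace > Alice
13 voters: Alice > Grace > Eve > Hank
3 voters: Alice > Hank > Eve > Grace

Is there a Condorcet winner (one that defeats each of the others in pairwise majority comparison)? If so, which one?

Eve

Head-to-head results (35 voters total):
Alice vs Hank: Alice wins 30–5.
Alice vs Grace: Alice wins 30–5.
Alice vs Eve: Eve wins 19–16.
Hank vs Grace: Grace wins 21–14.
Hank vs Eve: Eve wins 27–8.
Grace vs Eve: Eve wins 22–13.
Eve beats each rival — Alice (19–16), Hank (27–8), Grace (22–13) — so Eve is the Condorcet winner.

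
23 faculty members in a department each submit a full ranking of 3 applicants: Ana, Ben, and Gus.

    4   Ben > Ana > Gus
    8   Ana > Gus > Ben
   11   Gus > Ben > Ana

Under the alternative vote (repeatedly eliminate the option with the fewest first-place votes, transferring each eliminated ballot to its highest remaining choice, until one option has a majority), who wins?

Ana

Round 1: Gus 11, Ana 8, Ben 4. Ben has the fewest and is eliminated.
Round 2: Ana 12, Gus 11. Ana has a majority.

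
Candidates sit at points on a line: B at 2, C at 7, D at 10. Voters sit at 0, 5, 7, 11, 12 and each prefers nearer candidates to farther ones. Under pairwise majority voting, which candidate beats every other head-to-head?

With single-peaked preferences on a line, the Condorcet winner is the candidate closest to the median voter.
The median voter (position 7) is closest to C at 7.
Check: C vs B — voters closer to C: 4 of 5.

C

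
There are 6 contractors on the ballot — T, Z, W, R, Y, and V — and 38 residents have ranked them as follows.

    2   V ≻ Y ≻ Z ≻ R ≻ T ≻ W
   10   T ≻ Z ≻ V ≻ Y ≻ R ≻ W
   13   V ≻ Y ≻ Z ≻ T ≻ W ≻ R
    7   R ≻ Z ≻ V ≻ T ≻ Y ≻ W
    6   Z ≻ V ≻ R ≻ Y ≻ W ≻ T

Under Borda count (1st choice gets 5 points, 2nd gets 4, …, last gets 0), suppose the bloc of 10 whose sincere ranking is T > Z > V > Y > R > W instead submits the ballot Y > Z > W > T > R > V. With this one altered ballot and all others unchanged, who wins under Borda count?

Borda totals with the altered ballot: T 62, Z 143, W 49, R 67, Y 129, V 120.
The switch changes the winner from V to Z.

Z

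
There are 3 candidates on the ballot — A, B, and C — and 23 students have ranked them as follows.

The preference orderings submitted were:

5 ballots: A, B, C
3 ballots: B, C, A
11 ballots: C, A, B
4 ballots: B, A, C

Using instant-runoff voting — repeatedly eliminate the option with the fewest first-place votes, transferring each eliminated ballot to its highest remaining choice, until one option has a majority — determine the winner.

Round 1: C 11, B 7, A 5. A has the fewest and is eliminated.
Round 2: B 12, C 11. B has a majority.

B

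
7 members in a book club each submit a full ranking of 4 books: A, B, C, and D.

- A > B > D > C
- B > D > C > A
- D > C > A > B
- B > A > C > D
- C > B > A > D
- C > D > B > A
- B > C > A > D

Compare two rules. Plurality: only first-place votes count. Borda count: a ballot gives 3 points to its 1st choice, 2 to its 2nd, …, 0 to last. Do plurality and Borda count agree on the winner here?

Yes

Plurality first-place counts: A 1, B 3, C 2, D 1 → B.
Borda totals: A 8, B 14, C 12, D 8 → B.
The two rules agree on B.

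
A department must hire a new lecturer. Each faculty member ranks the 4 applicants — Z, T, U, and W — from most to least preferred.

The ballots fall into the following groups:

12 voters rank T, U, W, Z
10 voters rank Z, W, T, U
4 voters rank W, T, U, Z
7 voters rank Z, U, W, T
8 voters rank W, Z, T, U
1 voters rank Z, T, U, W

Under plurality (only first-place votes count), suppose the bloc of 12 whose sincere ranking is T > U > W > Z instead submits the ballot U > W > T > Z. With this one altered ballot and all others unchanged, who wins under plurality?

Z

First-place totals with the altered ballot: Z 18, T 0, U 12, W 12.
The winner is unchanged: still Z.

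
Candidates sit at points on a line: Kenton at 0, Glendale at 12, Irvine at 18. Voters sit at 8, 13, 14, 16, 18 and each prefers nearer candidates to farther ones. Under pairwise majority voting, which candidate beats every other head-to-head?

With single-peaked preferences on a line, the Condorcet winner is the candidate closest to the median voter.
The median voter (position 14) is closest to Glendale at 12.
Check: Glendale vs Irvine — voters closer to Glendale: 3 of 5.

Glendale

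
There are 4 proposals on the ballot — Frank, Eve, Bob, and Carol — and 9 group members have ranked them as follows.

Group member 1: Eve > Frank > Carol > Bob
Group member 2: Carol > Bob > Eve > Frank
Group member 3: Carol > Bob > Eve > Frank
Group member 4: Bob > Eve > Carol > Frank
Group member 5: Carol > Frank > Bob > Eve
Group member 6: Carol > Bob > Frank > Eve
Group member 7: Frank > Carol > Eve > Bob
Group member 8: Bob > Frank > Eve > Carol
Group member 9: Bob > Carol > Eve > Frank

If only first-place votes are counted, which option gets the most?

Carol

First-place vote totals:
  Frank: 1
  Eve: 1
  Bob: 3
  Carol: 4
Carol has the most first-place votes.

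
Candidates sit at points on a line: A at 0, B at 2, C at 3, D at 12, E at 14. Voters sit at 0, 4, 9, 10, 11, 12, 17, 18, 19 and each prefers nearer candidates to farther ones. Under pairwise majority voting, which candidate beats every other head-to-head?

D

With single-peaked preferences on a line, the Condorcet winner is the candidate closest to the median voter.
The median voter (position 11) is closest to D at 12.
Check: D vs A — voters closer to D: 7 of 9.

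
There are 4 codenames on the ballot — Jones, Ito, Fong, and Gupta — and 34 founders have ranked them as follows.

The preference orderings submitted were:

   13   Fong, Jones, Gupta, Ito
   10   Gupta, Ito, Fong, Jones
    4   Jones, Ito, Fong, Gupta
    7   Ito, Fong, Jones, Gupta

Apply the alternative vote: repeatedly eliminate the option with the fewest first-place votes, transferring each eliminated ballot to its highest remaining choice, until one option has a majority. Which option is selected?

Ito

Round 1: Fong 13, Gupta 10, Ito 7, Jones 4. Jones has the fewest and is eliminated.
Round 2: Fong 13, Ito 11, Gupta 10. Gupta has the fewest and is eliminated.
Round 3: Ito 21, Fong 13. Ito has a majority.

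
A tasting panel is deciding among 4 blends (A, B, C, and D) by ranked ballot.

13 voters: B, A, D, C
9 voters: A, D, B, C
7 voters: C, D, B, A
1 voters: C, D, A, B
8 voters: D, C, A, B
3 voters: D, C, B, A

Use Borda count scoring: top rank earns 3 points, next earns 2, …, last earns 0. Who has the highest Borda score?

Borda scores:
  A: 13·2 + 9·3 + 7·0 + 1 + 8·1 + 3·0 = 62
  B: 13·3 + 9·1 + 7·1 + 0 + 8·0 + 3·1 = 58
  C: 13·0 + 9·0 + 7·3 + 3 + 8·2 + 3·2 = 46
  D: 13·1 + 9·2 + 7·2 + 2 + 8·3 + 3·3 = 80
D has the highest total.

D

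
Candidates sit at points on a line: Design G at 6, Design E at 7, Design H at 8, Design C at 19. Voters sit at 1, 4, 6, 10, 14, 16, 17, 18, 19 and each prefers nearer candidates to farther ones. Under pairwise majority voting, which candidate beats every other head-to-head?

Design C

With single-peaked preferences on a line, the Condorcet winner is the candidate closest to the median voter.
The median voter (position 14) is closest to Design C at 19.
Check: Design C vs Design G — voters closer to Design C: 5 of 9.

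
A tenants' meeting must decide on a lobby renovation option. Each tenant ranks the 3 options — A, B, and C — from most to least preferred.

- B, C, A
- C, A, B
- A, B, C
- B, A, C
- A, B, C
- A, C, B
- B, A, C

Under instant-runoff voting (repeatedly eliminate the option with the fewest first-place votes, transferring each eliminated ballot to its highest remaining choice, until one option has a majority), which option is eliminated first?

C

Round 1: A 3, B 3, C 1. C has the fewest and is eliminated.
Round 2: A 4, B 3. A has a majority.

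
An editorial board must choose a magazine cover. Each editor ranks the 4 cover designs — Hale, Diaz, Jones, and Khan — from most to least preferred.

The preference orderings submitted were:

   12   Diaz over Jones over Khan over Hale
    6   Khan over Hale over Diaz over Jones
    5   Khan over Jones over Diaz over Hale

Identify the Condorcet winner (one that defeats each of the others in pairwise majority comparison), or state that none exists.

Diaz

Head-to-head results (23 voters total):
Hale vs Diaz: Diaz wins 17–6.
Hale vs Jones: Jones wins 17–6.
Hale vs Khan: Khan wins 23–0.
Diaz vs Jones: Diaz wins 18–5.
Diaz vs Khan: Diaz wins 12–11.
Jones vs Khan: Jones wins 12–11.
Diaz beats each rival — Hale (17–6), Jones (18–5), Khan (12–11) — so Diaz is the Condorcet winner.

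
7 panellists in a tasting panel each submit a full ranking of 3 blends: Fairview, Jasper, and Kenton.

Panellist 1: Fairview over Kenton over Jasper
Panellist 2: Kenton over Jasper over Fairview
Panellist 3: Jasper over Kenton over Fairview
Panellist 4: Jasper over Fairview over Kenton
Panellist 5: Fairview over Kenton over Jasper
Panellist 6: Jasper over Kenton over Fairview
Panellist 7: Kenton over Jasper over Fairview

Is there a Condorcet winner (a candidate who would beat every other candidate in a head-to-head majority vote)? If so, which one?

Head-to-head results (7 voters total):
Fairview vs Jasper: Jasper wins 5–2.
Fairview vs Kenton: Kenton wins 4–3.
Jasper vs Kenton: Kenton wins 4–3.
Kenton beats each rival — Fairview (4–3), Jasper (4–3) — so Kenton is the Condorcet winner.

Kenton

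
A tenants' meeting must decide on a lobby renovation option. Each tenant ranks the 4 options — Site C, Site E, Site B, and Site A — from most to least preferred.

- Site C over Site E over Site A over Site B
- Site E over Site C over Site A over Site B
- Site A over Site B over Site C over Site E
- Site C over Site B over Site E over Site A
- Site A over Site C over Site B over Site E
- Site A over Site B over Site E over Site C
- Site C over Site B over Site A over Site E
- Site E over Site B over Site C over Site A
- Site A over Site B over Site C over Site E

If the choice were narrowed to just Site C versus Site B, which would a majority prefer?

Site C

Ballots ranking Site C above Site B: 5.
Ballots ranking Site B above Site C: 4.
Site C wins the head-to-head, 5–4.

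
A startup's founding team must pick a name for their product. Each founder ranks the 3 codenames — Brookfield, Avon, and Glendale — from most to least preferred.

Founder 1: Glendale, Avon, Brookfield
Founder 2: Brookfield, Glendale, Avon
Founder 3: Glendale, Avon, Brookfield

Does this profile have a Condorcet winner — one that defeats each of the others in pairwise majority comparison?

Head-to-head results (3 voters total):
Brookfield vs Avon: Avon wins 2–1.
Brookfield vs Glendale: Glendale wins 2–1.
Avon vs Glendale: Glendale wins 3–0.
Glendale beats each rival — Brookfield (2–1), Avon (3–0) — so Glendale is the Condorcet winner.

Yes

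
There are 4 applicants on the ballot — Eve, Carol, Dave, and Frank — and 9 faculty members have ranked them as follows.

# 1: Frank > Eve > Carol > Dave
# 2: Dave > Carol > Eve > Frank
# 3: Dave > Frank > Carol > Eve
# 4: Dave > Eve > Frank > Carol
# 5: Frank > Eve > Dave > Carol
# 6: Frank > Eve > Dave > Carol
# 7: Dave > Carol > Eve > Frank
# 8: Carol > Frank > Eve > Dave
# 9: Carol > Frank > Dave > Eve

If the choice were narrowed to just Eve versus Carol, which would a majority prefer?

Ballots ranking Eve above Carol: 4.
Ballots ranking Carol above Eve: 5.
Carol wins the head-to-head, 5–4.

Carol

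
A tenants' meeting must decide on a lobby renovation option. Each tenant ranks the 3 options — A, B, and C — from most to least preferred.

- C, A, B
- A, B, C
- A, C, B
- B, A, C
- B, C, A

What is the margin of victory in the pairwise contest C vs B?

1

Ballots ranking C above B: 2.
Ballots ranking B above C: 3.
B wins 3–2, a margin of 1.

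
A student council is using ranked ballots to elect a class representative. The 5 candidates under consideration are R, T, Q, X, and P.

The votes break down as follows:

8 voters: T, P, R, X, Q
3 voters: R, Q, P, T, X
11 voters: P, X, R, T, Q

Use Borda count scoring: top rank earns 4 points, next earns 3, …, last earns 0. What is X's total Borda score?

Borda scores:
  R: 8·2 + 3·4 + 11·2 = 50
  T: 8·4 + 3·1 + 11·1 = 46
  Q: 8·0 + 3·3 + 11·0 = 9
  X: 8·1 + 3·0 + 11·3 = 41
  P: 8·3 + 3·2 + 11·4 = 74

41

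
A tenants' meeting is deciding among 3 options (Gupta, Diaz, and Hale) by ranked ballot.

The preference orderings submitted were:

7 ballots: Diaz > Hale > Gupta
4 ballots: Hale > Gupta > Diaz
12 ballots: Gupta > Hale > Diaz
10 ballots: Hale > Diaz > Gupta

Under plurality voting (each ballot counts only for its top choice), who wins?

First-place vote totals:
  Gupta: 12
  Diaz: 7
  Hale: 14
Hale has the most first-place votes.

Hale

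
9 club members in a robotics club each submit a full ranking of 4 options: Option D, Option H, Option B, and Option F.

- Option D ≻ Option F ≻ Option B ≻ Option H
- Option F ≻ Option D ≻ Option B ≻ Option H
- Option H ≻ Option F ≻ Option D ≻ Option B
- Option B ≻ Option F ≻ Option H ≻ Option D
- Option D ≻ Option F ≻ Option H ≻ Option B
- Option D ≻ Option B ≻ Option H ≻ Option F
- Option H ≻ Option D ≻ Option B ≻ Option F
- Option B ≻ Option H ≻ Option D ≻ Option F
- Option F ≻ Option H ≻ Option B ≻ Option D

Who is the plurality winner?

First-place vote totals:
  Option D: 3
  Option H: 2
  Option B: 2
  Option F: 2
Option D has the most first-place votes.

Option D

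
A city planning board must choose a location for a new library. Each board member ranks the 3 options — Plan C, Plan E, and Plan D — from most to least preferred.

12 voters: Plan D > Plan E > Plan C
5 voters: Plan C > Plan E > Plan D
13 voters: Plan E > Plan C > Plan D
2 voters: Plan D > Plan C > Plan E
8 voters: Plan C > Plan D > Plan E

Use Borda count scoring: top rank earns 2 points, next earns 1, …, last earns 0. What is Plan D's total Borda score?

Borda scores:
  Plan C: 12·0 + 5·2 + 13·1 + 2·1 + 8·2 = 41
  Plan E: 12·1 + 5·1 + 13·2 + 2·0 + 8·0 = 43
  Plan D: 12·2 + 5·0 + 13·0 + 2·2 + 8·1 = 36

36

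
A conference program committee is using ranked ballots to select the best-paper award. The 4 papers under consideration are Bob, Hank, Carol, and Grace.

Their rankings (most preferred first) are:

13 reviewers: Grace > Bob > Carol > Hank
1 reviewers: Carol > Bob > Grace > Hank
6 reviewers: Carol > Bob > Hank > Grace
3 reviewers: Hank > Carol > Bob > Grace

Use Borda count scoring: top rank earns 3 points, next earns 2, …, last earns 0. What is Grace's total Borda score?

Borda scores:
  Bob: 13·2 + 2 + 6·2 + 3·1 = 43
  Hank: 13·0 + 0 + 6·1 + 3·3 = 15
  Carol: 13·1 + 3 + 6·3 + 3·2 = 40
  Grace: 13·3 + 1 + 6·0 + 3·0 = 40

40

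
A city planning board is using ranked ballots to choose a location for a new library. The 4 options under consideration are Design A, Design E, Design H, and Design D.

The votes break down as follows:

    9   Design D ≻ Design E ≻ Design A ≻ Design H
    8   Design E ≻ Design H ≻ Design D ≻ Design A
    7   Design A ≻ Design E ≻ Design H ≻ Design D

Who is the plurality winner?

First-place vote totals:
  Design A: 7
  Design E: 8
  Design H: 0
  Design D: 9
Design D has the most first-place votes.

Design D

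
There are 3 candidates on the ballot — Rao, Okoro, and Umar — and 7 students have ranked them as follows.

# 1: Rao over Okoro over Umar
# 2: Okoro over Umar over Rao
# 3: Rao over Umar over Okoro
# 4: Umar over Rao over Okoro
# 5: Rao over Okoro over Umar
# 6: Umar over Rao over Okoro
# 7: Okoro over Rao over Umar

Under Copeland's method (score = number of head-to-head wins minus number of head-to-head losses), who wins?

Rao

Pairwise results:
  Rao vs Okoro: Rao wins 5–2.
  Rao vs Umar: Rao wins 4–3.
  Okoro vs Umar: Okoro wins 4–3.
Copeland scores (wins − losses):
  Rao: 2 − 0 = 2
  Okoro: 1 − 1 = 0
  Umar: 0 − 2 = -2
Rao has the best Copeland score.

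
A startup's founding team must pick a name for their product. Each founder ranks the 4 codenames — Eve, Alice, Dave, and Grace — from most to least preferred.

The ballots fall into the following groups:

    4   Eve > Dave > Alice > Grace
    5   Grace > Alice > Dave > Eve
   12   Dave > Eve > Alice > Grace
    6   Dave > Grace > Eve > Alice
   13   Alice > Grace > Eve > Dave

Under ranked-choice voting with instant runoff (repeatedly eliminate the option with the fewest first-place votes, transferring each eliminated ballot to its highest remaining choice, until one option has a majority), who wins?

Round 1: Dave 18, Alice 13, Grace 5, Eve 4. Eve has the fewest and is eliminated.
Round 2: Dave 22, Alice 13, Grace 5. Dave has a majority.

Dave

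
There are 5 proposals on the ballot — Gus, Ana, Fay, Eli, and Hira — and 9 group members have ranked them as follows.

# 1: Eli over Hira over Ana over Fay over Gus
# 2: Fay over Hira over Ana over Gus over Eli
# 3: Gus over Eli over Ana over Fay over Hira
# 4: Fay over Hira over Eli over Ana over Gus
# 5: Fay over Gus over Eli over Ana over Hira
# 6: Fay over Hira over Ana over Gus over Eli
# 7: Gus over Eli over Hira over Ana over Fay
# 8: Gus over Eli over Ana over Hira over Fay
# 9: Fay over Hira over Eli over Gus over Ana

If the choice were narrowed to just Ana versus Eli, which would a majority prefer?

Eli

Ballots ranking Ana above Eli: 2.
Ballots ranking Eli above Ana: 7.
Eli wins the head-to-head, 7–2.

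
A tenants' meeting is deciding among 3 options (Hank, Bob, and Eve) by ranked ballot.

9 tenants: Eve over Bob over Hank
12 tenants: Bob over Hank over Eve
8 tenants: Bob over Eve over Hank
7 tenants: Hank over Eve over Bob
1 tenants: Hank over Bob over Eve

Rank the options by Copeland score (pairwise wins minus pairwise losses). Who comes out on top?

Bob

Pairwise results:
  Hank vs Bob: Bob wins 29–8.
  Hank vs Eve: Hank wins 20–17.
  Bob vs Eve: Bob wins 21–16.
Copeland scores (wins − losses):
  Hank: 1 − 1 = 0
  Bob: 2 − 0 = 2
  Eve: 0 − 2 = -2
Bob has the best Copeland score.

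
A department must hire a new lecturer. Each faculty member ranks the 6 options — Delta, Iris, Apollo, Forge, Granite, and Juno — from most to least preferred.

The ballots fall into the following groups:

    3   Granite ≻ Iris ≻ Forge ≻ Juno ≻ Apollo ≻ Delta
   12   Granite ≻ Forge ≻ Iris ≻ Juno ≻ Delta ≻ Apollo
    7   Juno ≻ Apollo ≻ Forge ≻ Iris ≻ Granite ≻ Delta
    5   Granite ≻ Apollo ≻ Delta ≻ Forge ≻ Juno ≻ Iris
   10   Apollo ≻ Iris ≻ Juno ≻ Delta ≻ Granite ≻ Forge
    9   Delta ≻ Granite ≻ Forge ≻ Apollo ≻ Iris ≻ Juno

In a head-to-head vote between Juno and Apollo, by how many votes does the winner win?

Ballots ranking Juno above Apollo: 3+12+7 = 22.
Ballots ranking Apollo above Juno: 5+10+9 = 24.
Apollo wins 24–22, a margin of 2.

2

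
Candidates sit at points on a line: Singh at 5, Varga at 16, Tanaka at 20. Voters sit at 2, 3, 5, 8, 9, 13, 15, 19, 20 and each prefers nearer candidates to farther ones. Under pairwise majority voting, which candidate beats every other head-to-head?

With single-peaked preferences on a line, the Condorcet winner is the candidate closest to the median voter.
The median voter (position 9) is closest to Singh at 5.
Check: Singh vs Tanaka — voters closer to Singh: 5 of 9.

Singh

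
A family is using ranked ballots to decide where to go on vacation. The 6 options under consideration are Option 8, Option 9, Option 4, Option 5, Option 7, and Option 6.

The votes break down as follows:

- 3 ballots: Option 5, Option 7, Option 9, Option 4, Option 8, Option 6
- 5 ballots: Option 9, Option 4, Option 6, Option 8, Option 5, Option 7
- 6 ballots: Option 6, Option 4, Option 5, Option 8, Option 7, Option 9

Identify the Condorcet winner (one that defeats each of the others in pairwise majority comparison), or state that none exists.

Head-to-head results (14 voters total):
Option 8 vs Option 9: Option 9 wins 8–6.
Option 8 vs Option 4: Option 4 wins 14–0.
Option 8 vs Option 5: Option 5 wins 9–5.
Option 8 vs Option 7: Option 8 wins 11–3.
Option 8 vs Option 6: Option 6 wins 11–3.
Option 9 vs Option 4: Option 9 wins 8–6.
Option 9 vs Option 5: Option 5 wins 9–5.
Option 9 vs Option 7: Option 7 wins 9–5.
Option 9 vs Option 6: Option 9 wins 8–6.
Option 4 vs Option 5: Option 4 wins 11–3.
Option 4 vs Option 7: Option 4 wins 11–3.
Option 4 vs Option 6: Option 4 wins 8–6.
Option 5 vs Option 7: Option 5 wins 14–0.
Option 5 vs Option 6: Option 6 wins 11–3.
Option 7 vs Option 6: Option 6 wins 11–3.
No candidate beats all others: Option 8 beats Option 7 beats Option 9 beats Option 8, a majority cycle.

No Condorcet winner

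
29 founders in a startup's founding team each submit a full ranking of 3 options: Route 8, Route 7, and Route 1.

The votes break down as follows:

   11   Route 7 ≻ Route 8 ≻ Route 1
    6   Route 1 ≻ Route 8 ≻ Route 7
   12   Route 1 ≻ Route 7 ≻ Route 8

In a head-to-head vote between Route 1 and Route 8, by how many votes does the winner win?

7

Ballots ranking Route 1 above Route 8: 6+12 = 18.
Ballots ranking Route 8 above Route 1: 11.
Route 1 wins 18–11, a margin of 7.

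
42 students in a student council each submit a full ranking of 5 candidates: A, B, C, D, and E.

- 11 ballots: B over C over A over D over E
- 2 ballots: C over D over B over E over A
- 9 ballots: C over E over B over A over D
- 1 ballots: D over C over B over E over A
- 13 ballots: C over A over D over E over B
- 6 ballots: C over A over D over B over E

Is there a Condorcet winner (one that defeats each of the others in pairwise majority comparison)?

Yes

Head-to-head results (42 voters total):
A vs B: B wins 23–19.
A vs C: C wins 42–0.
A vs D: A wins 39–3.
A vs E: A wins 30–12.
B vs C: C wins 31–11.
B vs D: D wins 22–20.
B vs E: E wins 22–20.
C vs D: C wins 41–1.
C vs E: C wins 42–0.
D vs E: D wins 33–9.
C beats each rival — A (42–0), B (31–11), D (41–1), E (42–0) — so C is the Condorcet winner.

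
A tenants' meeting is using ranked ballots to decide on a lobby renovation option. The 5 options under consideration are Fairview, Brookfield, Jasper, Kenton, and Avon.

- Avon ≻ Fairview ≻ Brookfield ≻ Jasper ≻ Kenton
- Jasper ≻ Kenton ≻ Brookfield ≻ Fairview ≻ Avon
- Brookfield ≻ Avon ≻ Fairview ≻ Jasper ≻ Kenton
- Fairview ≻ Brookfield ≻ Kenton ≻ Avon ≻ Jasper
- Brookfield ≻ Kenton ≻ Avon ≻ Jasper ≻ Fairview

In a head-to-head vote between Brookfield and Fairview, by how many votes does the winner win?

1

Ballots ranking Brookfield above Fairview: 3.
Ballots ranking Fairview above Brookfield: 2.
Brookfield wins 3–2, a margin of 1.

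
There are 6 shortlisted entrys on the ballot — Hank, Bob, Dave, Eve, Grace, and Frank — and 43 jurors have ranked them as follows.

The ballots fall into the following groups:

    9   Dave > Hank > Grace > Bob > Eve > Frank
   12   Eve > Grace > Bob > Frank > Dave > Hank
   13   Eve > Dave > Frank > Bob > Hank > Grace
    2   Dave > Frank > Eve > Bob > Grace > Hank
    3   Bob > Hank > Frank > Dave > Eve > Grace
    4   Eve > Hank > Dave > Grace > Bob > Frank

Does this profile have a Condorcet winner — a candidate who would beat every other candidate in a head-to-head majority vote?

Yes

Head-to-head results (43 voters total):
Hank vs Bob: Bob wins 30–13.
Hank vs Dave: Dave wins 36–7.
Hank vs Eve: Eve wins 31–12.
Hank vs Grace: Hank wins 29–14.
Hank vs Frank: Frank wins 27–16.
Bob vs Dave: Dave wins 28–15.
Bob vs Eve: Eve wins 31–12.
Bob vs Grace: Grace wins 25–18.
Bob vs Frank: Bob wins 28–15.
Dave vs Eve: Eve wins 29–14.
Dave vs Grace: Dave wins 31–12.
Dave vs Frank: Dave wins 28–15.
Eve vs Grace: Eve wins 34–9.
Eve vs Frank: Eve wins 38–5.
Grace vs Frank: Grace wins 25–18.
Eve beats each rival — Hank (31–12), Bob (31–12), Dave (29–14), Grace (34–9), Frank (38–5) — so Eve is the Condorcet winner.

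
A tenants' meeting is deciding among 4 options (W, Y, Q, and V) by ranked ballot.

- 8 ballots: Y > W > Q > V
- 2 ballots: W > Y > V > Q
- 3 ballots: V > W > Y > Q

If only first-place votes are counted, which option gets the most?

First-place vote totals:
  W: 2
  Y: 8
  Q: 0
  V: 3
Y has the most first-place votes.

Y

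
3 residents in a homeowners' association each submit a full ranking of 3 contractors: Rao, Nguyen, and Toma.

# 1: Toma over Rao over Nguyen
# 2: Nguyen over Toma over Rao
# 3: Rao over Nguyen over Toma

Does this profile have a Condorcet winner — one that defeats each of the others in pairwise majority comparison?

No

Head-to-head results (3 voters total):
Rao vs Nguyen: Rao wins 2–1.
Rao vs Toma: Toma wins 2–1.
Nguyen vs Toma: Nguyen wins 2–1.
No candidate beats all others: Rao beats Nguyen beats Toma beats Rao, a majority cycle.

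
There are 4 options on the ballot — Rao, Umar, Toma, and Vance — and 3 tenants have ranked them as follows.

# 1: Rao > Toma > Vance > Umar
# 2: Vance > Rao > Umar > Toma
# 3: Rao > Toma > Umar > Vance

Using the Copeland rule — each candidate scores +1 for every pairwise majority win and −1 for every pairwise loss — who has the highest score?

Rao

Pairwise results:
  Rao vs Umar: Rao wins 3–0.
  Rao vs Toma: Rao wins 3–0.
  Rao vs Vance: Rao wins 2–1.
  Umar vs Toma: Toma wins 2–1.
  Umar vs Vance: Vance wins 2–1.
  Toma vs Vance: Toma wins 2–1.
Copeland scores (wins − losses):
  Rao: 3 − 0 = 3
  Umar: 0 − 3 = -3
  Toma: 2 − 1 = 1
  Vance: 1 − 2 = -1
Rao has the best Copeland score.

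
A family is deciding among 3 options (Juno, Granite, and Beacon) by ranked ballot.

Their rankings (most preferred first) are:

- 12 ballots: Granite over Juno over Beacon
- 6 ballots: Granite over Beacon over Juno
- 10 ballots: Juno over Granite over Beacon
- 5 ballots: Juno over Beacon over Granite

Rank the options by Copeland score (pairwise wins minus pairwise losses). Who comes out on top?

Granite

Pairwise results:
  Juno vs Granite: Granite wins 18–15.
  Juno vs Beacon: Juno wins 27–6.
  Granite vs Beacon: Granite wins 28–5.
Copeland scores (wins − losses):
  Juno: 1 − 1 = 0
  Granite: 2 − 0 = 2
  Beacon: 0 − 2 = -2
Granite has the best Copeland score.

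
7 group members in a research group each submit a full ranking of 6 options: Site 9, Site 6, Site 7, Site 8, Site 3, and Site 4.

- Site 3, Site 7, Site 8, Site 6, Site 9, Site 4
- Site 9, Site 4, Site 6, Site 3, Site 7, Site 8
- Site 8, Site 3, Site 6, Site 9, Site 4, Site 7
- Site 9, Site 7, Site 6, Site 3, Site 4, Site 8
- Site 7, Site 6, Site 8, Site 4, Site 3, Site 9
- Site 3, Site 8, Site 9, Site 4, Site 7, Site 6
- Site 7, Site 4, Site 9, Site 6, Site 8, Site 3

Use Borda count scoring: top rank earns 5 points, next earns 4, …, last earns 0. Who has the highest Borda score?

Borda scores:
  Site 9: 1 + 5 + 2 + 5 + 0 + 3 + 3 = 19
  Site 6: 2 + 3 + 3 + 3 + 4 + 0 + 2 = 17
  Site 7: 4 + 1 + 0 + 4 + 5 + 1 + 5 = 20
  Site 8: 3 + 0 + 5 + 0 + 3 + 4 + 1 = 16
  Site 3: 5 + 2 + 4 + 2 + 1 + 5 + 0 = 19
  Site 4: 0 + 4 + 1 + 1 + 2 + 2 + 4 = 14
Site 7 has the highest total.

Site 7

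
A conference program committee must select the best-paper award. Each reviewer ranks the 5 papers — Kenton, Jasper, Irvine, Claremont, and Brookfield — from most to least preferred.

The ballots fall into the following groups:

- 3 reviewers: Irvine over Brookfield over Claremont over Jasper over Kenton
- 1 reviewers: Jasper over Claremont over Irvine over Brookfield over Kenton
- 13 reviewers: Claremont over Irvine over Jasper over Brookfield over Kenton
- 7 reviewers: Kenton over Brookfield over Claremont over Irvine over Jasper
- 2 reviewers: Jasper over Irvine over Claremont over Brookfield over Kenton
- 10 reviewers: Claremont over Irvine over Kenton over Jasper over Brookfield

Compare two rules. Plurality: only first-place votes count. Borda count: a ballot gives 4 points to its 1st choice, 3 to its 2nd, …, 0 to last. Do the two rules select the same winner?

Yes

Plurality first-place counts: Kenton 7, Jasper 3, Irvine 3, Claremont 23, Brookfield 0 → Claremont.
Borda totals: Kenton 48, Jasper 51, Irvine 96, Claremont 119, Brookfield 46 → Claremont.
The two rules agree on Claremont.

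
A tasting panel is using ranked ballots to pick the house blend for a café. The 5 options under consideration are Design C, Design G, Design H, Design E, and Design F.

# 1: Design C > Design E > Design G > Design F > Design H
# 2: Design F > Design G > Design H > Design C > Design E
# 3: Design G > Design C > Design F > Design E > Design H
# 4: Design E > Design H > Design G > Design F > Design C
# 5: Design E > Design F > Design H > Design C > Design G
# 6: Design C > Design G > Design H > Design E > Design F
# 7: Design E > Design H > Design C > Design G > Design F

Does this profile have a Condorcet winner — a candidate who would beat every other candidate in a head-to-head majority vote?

No

Head-to-head results (7 voters total):
Design C vs Design G: Design C wins 4–3.
Design C vs Design H: Design H wins 4–3.
Design C vs Design E: Design C wins 4–3.
Design C vs Design F: Design C wins 4–3.
Design G vs Design H: Design G wins 4–3.
Design G vs Design E: Design E wins 4–3.
Design G vs Design F: Design G wins 5–2.
Design H vs Design E: Design E wins 5–2.
Design H vs Design F: Design F wins 4–3.
Design E vs Design F: Design E wins 5–2.
No candidate beats all others: Design C beats Design G beats Design H beats Design C, a majority cycle.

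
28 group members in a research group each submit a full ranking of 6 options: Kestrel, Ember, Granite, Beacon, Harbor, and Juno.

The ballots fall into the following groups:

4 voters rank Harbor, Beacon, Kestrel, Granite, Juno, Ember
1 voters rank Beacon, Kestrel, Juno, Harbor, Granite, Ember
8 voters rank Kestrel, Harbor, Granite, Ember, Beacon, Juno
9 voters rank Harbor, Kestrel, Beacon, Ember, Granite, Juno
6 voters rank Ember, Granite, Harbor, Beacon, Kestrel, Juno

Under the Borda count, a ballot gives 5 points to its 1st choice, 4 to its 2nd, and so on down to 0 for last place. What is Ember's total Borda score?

Borda scores:
  Kestrel: 4·3 + 4 + 8·5 + 9·4 + 6·1 = 98
  Ember: 4·0 + 0 + 8·2 + 9·2 + 6·5 = 64
  Granite: 4·2 + 1 + 8·3 + 9·1 + 6·4 = 66
  Beacon: 4·4 + 5 + 8·1 + 9·3 + 6·2 = 68
  Harbor: 4·5 + 2 + 8·4 + 9·5 + 6·3 = 117
  Juno: 4·1 + 3 + 8·0 + 9·0 + 6·0 = 7

64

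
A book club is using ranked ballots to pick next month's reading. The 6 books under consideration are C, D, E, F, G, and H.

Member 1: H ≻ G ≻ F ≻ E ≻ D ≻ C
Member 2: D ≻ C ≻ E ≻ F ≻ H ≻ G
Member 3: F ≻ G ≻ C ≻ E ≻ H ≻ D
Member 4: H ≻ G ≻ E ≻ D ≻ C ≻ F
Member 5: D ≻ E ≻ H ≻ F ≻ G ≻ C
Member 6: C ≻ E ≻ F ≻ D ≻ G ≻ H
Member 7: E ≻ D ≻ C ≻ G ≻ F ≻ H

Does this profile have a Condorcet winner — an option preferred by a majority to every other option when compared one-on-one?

Yes

Head-to-head results (7 voters total):
C vs D: D wins 5–2.
C vs E: E wins 4–3.
C vs F: C wins 4–3.
C vs G: G wins 4–3.
C vs H: C wins 4–3.
D vs E: E wins 5–2.
D vs F: D wins 4–3.
D vs G: D wins 4–3.
D vs H: D wins 4–3.
E vs F: E wins 5–2.
E vs G: E wins 4–3.
E vs H: E wins 5–2.
F vs G: F wins 4–3.
F vs H: F wins 4–3.
G vs H: H wins 4–3.
E beats each rival — C (4–3), D (5–2), F (5–2), G (4–3), H (5–2) — so E is the Condorcet winner.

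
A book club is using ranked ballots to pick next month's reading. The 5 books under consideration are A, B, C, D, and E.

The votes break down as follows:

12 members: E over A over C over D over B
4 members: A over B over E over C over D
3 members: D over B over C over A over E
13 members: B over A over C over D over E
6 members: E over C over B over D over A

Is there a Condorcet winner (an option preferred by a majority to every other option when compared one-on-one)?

Yes

Head-to-head results (38 voters total):
A vs B: B wins 22–16.
A vs C: A wins 29–9.
A vs D: A wins 29–9.
A vs E: A wins 20–18.
B vs C: B wins 20–18.
B vs D: B wins 23–15.
B vs E: B wins 20–18.
C vs D: C wins 35–3.
C vs E: E wins 22–16.
D vs E: E wins 22–16.
B beats each rival — A (22–16), C (20–18), D (23–15), E (20–18) — so B is the Condorcet winner.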